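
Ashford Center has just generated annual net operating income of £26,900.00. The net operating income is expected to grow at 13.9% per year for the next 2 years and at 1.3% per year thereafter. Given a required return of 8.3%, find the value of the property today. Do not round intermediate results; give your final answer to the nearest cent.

£488625.14

D_1 = 30639.10000
D_2 = 34897.93490
Terminal value at year 2: TV = D_2×(1+g_2)/(r−g_2) = 35351.60805/0.07 = 505022.97220
P_0 = D_1/(1+r)^1 + D_2/(1+r)^2 + TV/(1+r)^2
    = 28290.95106 + 29753.82572 + 430580.36370 = 488625.14048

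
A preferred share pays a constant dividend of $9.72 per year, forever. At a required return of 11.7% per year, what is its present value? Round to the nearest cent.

Level perpetuity: PV = C / r = $9.72 / 0.117 = $83.08

$83.08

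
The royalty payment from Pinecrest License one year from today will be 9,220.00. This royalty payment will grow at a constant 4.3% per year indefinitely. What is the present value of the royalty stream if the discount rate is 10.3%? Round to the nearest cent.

153666.67

Growing perpetuity: P = D₁ / (r − g) = 9,220.0000 / (0.103 − 0.043) = 153,666.67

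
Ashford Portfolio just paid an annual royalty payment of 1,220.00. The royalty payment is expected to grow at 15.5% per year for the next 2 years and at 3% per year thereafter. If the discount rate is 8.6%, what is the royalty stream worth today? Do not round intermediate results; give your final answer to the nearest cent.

28058.74

D_1 = 1409.10000
D_2 = 1627.51050
Terminal value at year 2: TV = D_2×(1+g_2)/(r−g_2) = 1676.33581/0.056 = 29934.56813
P_0 = D_1/(1+r)^1 + D_2/(1+r)^2 + TV/(1+r)^2
    = 1297.51381 + 1379.95254 + 25381.26984 = 28058.73619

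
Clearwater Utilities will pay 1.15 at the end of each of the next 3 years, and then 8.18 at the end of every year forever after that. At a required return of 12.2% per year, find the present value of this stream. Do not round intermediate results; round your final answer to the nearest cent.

PV of 3-year annuity: 1.15 × [1 − (1+0.122)^−3] / 0.122 = 2.75264
Perpetuity value at year 3: 8.18 / 0.122 = 67.04918
PV of perpetuity: 67.04918 / (1+0.122)^3 = 47.46953
Total PV = 2.75264 + 47.46953 = 50.22217

50.22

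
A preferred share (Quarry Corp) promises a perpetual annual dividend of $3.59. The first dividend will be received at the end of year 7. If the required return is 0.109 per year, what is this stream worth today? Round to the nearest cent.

Value at end of year 6: C / r = $3.59 / 0.109 = $32.9358
Discount to today: PV = $32.9358 / (1 + 0.109)^6 = $32.9358 / 1.860327 = $17.70

$17.70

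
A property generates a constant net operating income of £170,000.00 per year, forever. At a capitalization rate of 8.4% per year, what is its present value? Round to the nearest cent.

Level perpetuity: PV = C / r = £170,000.00 / 0.084 = £2,023,809.52

£2023809.52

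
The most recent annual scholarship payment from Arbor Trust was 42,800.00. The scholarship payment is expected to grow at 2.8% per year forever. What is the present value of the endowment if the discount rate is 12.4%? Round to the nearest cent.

458316.67

D₁ = D₀ × (1 + g) = 42,800.00 × 1.028 = 43,998.4000
Growing perpetuity: P = D₁ / (r − g) = 43,998.4000 / (0.124 − 0.028) = 458,316.67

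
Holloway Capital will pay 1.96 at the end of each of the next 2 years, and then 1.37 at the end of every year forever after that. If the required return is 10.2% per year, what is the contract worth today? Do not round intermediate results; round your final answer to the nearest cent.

PV of 2-year annuity: 1.96 × [1 − (1+0.102)^−2] / 0.102 = 3.39254
Perpetuity value at year 2: 1.37 / 0.102 = 13.43137
PV of perpetuity: 13.43137 / (1+0.102)^2 = 11.06005
Total PV = 3.39254 + 11.06005 = 14.45260

14.45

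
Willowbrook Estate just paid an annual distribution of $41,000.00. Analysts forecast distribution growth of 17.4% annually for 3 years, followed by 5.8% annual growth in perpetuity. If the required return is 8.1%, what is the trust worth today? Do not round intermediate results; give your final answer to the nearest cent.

$2561247.73

D_1 = 48134.00000
D_2 = 56509.31600
D_3 = 66341.93698
Terminal value at year 3: TV = D_3×(1+g_2)/(r−g_2) = 70189.76933/0.023 = 3051729.10126
P_0 = D_1/(1+r)^1 + D_2/(1+r)^2 + D_3/(1+r)^3 + TV/(1+r)^3
    = 44527.28955 + 48358.03694 + 52518.34909 + 2415844.05800 = 2561247.73357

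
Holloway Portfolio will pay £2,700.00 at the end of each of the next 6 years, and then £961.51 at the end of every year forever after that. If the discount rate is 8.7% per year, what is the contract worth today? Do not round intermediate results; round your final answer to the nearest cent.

£18920.81

PV of 6-year annuity: £2,700.00 × [1 − (1+0.087)^−6] / 0.087 = 12221.08459
Perpetuity value at year 6: £961.51 / 0.087 = 11051.83908
PV of perpetuity: 11051.83908 / (1+0.087)^6 = 6699.72980
Total PV = 12221.08459 + 6699.72980 = 18920.81440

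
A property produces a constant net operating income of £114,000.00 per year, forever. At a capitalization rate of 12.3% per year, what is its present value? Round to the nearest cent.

£926829.27

Level perpetuity: PV = C / r = £114,000.00 / 0.123 = £926,829.27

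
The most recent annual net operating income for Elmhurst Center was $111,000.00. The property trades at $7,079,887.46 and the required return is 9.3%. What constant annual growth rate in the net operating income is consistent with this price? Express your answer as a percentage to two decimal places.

P = D₀(1+g)/(r−g) ⇒ P(r−g) = D₀(1+g) ⇒ g(P+D₀) = P·r − D₀
g = (P·r − D₀)/(P + D₀) = ($7,079,887.46×0.093 − $111,000.00) / ($7,079,887.46 + $111,000.00) = 0.076128

7.61%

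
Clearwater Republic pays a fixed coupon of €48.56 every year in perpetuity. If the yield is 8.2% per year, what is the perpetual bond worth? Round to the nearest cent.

Level perpetuity: PV = C / r = €48.56 / 0.082 = €592.20

€592.20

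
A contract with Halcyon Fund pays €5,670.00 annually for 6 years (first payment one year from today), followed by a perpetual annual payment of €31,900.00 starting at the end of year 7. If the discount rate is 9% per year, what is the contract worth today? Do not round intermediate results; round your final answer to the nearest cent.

€236778.80

PV of 6-year annuity: €5,670.00 × [1 − (1+0.09)^−6] / 0.09 = 25435.15841
Perpetuity value at year 6: €31,900.00 / 0.09 = 354444.44444
PV of perpetuity: 354444.44444 / (1+0.09)^6 = 211343.64142
Total PV = 25435.15841 + 211343.64142 = 236778.79982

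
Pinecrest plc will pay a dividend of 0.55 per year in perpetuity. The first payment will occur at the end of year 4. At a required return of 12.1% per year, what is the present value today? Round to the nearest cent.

3.23

Value at end of year 3: C / r = 0.55 / 0.121 = 4.5455
Discount to today: PV = 4.5455 / (1 + 0.121)^3 = 4.5455 / 1.408695 = 3.23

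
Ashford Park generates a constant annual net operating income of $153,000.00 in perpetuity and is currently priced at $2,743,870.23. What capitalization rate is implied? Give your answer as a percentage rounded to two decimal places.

5.58%

P = C/r ⇒ r = C/P = $153,000.00/$2,743,870.23 = 0.055761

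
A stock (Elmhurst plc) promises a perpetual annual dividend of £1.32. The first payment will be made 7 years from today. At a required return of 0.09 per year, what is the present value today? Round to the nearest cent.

Value at end of year 6: C / r = £1.32 / 0.09 = £14.6667
Discount to today: PV = £14.6667 / (1 + 0.09)^6 = £14.6667 / 1.677100 = £8.75

£8.75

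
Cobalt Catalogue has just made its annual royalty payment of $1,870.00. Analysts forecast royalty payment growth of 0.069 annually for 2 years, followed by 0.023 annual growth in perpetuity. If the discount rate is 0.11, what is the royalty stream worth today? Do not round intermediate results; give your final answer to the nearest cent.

D_1 = 1999.03000
D_2 = 2136.96307
Terminal value at year 2: TV = D_2×(1+g_2)/(r−g_2) = 2186.11322/0.087 = 25127.73817
P_0 = D_1/(1+r)^1 + D_2/(1+r)^2 + TV/(1+r)^2
    = 1800.92793 + 1734.40717 + 20394.23599 = 23929.57109

$23929.57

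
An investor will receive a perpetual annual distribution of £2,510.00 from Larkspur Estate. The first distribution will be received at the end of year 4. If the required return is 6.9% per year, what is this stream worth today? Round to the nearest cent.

£29777.73

Value at end of year 3: C / r = £2,510.00 / 0.069 = £36,376.8116
Discount to today: PV = £36,376.8116 / (1 + 0.069)^3 = £36,376.8116 / 1.221612 = £29,777.73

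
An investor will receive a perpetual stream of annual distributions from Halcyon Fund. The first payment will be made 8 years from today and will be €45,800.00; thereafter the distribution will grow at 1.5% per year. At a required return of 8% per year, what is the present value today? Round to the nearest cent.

Value at end of year 7: C₁ / (r − g) = €45,800.00 / (0.08 − 0.015) = €704,615.3846
Discount to today: PV = €704,615.3846 / (1 + 0.08)^7 = €704,615.3846 / 1.713824 = €411,136.31

€411136.31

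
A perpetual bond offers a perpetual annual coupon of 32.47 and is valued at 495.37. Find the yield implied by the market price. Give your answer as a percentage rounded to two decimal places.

6.55%

P = C/r ⇒ r = C/P = 32.47/495.37 = 0.065547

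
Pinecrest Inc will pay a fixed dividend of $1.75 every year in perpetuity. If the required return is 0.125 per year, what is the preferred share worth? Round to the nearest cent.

$14.00

Level perpetuity: PV = C / r = $1.75 / 0.125 = $14.00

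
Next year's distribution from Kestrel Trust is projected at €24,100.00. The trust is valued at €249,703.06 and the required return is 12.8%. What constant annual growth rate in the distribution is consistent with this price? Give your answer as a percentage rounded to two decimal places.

P = D₁/(r−g) ⇒ g = r − D₁/P = 0.128 − €24,100.00/€249,703.06 = 0.031485

3.15%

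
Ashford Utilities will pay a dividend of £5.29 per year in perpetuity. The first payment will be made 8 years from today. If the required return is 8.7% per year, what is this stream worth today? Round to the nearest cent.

Value at end of year 7: C / r = £5.29 / 0.087 = £60.8046
Discount to today: PV = £60.8046 / (1 + 0.087)^7 = £60.8046 / 1.793109 = £33.91

£33.91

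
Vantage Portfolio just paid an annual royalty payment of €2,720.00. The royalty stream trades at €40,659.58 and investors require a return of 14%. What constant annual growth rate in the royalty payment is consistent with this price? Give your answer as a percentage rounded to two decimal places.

6.85%

P = D₀(1+g)/(r−g) ⇒ P(r−g) = D₀(1+g) ⇒ g(P+D₀) = P·r − D₀
g = (P·r − D₀)/(P + D₀) = (€40,659.58×0.14 − €2,720.00) / (€40,659.58 + €2,720.00) = 0.068519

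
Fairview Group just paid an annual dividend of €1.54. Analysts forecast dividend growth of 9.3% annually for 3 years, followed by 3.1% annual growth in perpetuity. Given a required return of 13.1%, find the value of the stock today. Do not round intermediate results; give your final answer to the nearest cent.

D_1 = 1.68322
D_2 = 1.83976
D_3 = 2.01086
Terminal value at year 3: TV = D_3×(1+g_2)/(r−g_2) = 2.07319/0.1 = 20.73194
P_0 = D_1/(1+r)^1 + D_2/(1+r)^2 + D_3/(1+r)^3 + TV/(1+r)^3
    = 1.48826 + 1.43825 + 1.38993 + 14.33019 = 18.64664

€18.65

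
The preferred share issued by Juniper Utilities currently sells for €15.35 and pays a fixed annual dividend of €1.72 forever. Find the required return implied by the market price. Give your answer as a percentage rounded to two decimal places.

P = C/r ⇒ r = C/P = €1.72/€15.35 = 0.112052

11.21%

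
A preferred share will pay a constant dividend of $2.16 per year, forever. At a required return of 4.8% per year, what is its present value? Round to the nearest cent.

Level perpetuity: PV = C / r = $2.16 / 0.048 = $45.00

$45.00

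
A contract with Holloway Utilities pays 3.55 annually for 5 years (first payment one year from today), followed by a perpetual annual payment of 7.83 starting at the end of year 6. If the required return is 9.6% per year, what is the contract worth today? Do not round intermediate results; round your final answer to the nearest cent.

PV of 5-year annuity: 3.55 × [1 − (1+0.096)^−5] / 0.096 = 13.59594
Perpetuity value at year 5: 7.83 / 0.096 = 81.56250
PV of perpetuity: 81.56250 / (1+0.096)^5 = 51.57482
Total PV = 13.59594 + 51.57482 = 65.17077

65.17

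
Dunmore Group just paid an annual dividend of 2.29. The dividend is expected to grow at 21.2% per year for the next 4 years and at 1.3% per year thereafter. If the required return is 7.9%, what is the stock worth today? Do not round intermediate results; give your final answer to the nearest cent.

68.31

D_1 = 2.77548
D_2 = 3.36388
D_3 = 4.07702
D_4 = 4.94135
Terminal value at year 4: TV = D_4×(1+g_2)/(r−g_2) = 5.00559/0.066 = 75.84230
P_0 = D_1/(1+r)^1 + D_2/(1+r)^2 + D_3/(1+r)^3 + D_4/(1+r)^4 + TV/(1+r)^4
    = 2.57227 + 2.88933 + 3.24548 + 3.64553 + 55.95330 = 68.30591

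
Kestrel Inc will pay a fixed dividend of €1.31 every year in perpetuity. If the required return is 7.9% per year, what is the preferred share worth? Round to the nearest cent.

Level perpetuity: PV = C / r = €1.31 / 0.079 = €16.58

€16.58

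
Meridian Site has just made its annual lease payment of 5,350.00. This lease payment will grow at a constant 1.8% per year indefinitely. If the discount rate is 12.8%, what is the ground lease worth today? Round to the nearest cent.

D₁ = D₀ × (1 + g) = 5,350.00 × 1.018 = 5,446.3000
Growing perpetuity: P = D₁ / (r − g) = 5,446.3000 / (0.128 − 0.018) = 49,511.82

49511.82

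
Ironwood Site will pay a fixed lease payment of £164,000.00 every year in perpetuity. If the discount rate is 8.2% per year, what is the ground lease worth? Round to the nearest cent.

Level perpetuity: PV = C / r = £164,000.00 / 0.082 = £2,000,000.00

£2000000.00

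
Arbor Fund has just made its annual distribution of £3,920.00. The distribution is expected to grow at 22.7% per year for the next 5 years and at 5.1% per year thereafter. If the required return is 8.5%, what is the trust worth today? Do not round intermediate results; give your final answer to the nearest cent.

D_1 = 4809.84000
D_2 = 5901.67368
D_3 = 7241.35361
D_4 = 8885.14087
D_5 = 10902.06785
Terminal value at year 5: TV = D_5×(1+g_2)/(r−g_2) = 11458.07331/0.034 = 337002.15625
P_0 = D_1/(1+r)^1 + D_2/(1+r)^2 + D_3/(1+r)^3 + D_4/(1+r)^4 + D_5/(1+r)^5 + TV/(1+r)^5
    = 4433.03226 + 5013.20791 + 5669.31438 + 6411.28917 + 7250.37033 + 224121.74165 = 252898.95570

£252898.96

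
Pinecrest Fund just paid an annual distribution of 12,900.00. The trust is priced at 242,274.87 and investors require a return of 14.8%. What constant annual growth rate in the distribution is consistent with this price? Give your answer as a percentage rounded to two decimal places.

9.00%

P = D₀(1+g)/(r−g) ⇒ P(r−g) = D₀(1+g) ⇒ g(P+D₀) = P·r − D₀
g = (P·r − D₀)/(P + D₀) = (242,274.87×0.148 − 12,900.00) / (242,274.87 + 12,900.00) = 0.089965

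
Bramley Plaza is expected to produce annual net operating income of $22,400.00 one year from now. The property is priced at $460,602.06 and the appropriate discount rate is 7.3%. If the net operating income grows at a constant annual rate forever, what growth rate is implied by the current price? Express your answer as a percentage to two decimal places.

2.44%

P = D₁/(r−g) ⇒ g = r − D₁/P = 0.073 − $22,400.00/$460,602.06 = 0.024368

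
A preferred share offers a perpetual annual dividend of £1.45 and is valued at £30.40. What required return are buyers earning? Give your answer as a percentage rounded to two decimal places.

4.77%

P = C/r ⇒ r = C/P = £1.45/£30.40 = 0.047697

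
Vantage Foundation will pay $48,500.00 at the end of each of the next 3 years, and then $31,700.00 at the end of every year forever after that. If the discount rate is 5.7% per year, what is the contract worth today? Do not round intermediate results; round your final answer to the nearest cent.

PV of 3-year annuity: $48,500.00 × [1 − (1+0.057)^−3] / 0.057 = 130364.02717
Perpetuity value at year 3: $31,700.00 / 0.057 = 556140.35088
PV of perpetuity: 556140.35088 / (1+0.057)^3 = 470933.34755
Total PV = 130364.02717 + 470933.34755 = 601297.37472

$601297.37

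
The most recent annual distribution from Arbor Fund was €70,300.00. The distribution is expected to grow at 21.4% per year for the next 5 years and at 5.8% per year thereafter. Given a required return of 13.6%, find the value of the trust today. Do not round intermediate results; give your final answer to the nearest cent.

€1759954.37

D_1 = 85344.20000
D_2 = 103607.85880
D_3 = 125779.94058
D_4 = 152696.84787
D_5 = 185373.97331
Terminal value at year 5: TV = D_5×(1+g_2)/(r−g_2) = 196125.66376/0.078 = 2514431.58672
P_0 = D_1/(1+r)^1 + D_2/(1+r)^2 + D_3/(1+r)^3 + D_4/(1+r)^4 + D_5/(1+r)^5 + TV/(1+r)^5
    = 75126.93662 + 80285.30023 + 85797.84725 + 91688.89662 + 97984.43706 + 1329070.95391 = 1759954.37168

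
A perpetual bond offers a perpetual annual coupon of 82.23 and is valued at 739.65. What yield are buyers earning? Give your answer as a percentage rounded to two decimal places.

11.12%

P = C/r ⇒ r = C/P = 82.23/739.65 = 0.111174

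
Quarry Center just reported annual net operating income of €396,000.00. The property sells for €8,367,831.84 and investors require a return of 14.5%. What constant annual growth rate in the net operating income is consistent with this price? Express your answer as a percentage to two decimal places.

P = D₀(1+g)/(r−g) ⇒ P(r−g) = D₀(1+g) ⇒ g(P+D₀) = P·r − D₀
g = (P·r − D₀)/(P + D₀) = (€8,367,831.84×0.145 − €396,000.00) / (€8,367,831.84 + €396,000.00) = 0.093262

9.33%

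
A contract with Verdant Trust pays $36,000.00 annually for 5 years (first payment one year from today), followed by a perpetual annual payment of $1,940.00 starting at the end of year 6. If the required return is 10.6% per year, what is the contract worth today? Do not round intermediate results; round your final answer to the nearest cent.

PV of 5-year annuity: $36,000.00 × [1 − (1+0.106)^−5] / 0.106 = 134402.01900
Perpetuity value at year 5: $1,940.00 / 0.106 = 18301.88679
PV of perpetuity: 18301.88679 / (1+0.106)^5 = 11059.11132
Total PV = 134402.01900 + 11059.11132 = 145461.13032

$145461.13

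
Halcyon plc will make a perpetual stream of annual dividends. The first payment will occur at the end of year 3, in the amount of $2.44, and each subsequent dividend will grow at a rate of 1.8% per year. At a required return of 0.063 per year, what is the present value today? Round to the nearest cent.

Value at end of year 2: C₁ / (r − g) = $2.44 / (0.063 − 0.018) = $54.2222
Discount to today: PV = $54.2222 / (1 + 0.063)^2 = $54.2222 / 1.129969 = $47.99

$47.99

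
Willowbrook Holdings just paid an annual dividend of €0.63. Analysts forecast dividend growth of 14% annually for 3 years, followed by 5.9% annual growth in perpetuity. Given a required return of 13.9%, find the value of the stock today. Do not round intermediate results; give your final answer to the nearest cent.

€10.25

D_1 = 0.71820
D_2 = 0.81875
D_3 = 0.93337
Terminal value at year 3: TV = D_3×(1+g_2)/(r−g_2) = 0.98844/0.08 = 12.35552
P_0 = D_1/(1+r)^1 + D_2/(1+r)^2 + D_3/(1+r)^3 + TV/(1+r)^3
    = 0.63055 + 0.63111 + 0.63166 + 8.36161 = 10.25493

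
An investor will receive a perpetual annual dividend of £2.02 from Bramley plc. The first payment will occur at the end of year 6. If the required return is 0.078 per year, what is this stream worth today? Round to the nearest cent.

Value at end of year 5: C / r = £2.02 / 0.078 = £25.8974
Discount to today: PV = £25.8974 / (1 + 0.078)^5 = £25.8974 / 1.455773 = £17.79

£17.79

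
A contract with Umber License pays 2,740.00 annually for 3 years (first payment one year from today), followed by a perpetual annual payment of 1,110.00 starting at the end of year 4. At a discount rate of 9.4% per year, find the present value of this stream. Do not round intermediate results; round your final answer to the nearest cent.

PV of 3-year annuity: 2,740.00 × [1 − (1+0.094)^−3] / 0.094 = 6886.59965
Perpetuity value at year 3: 1,110.00 / 0.094 = 11808.51064
PV of perpetuity: 11808.51064 / (1+0.094)^3 = 9018.68377
Total PV = 6886.59965 + 9018.68377 = 15905.28343

15905.28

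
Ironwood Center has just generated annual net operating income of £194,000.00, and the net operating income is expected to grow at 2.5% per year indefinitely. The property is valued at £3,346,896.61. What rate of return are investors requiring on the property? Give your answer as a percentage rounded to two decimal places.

D₁ = £194,000.00 × 1.025 = £198,850.0000
P = D₁/(r − g) ⇒ r = D₁/P + g = £198,850.0000/£3,346,896.61 + 0.025 = 0.059413 + 0.025 = 0.084413

8.44%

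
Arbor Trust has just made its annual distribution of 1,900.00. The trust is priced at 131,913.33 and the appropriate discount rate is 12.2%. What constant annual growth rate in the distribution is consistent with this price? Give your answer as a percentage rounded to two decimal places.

10.61%

P = D₀(1+g)/(r−g) ⇒ P(r−g) = D₀(1+g) ⇒ g(P+D₀) = P·r − D₀
g = (P·r − D₀)/(P + D₀) = (131,913.33×0.122 − 1,900.00) / (131,913.33 + 1,900.00) = 0.106069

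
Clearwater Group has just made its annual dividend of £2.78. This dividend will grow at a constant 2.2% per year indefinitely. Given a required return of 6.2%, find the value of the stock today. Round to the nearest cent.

D₁ = D₀ × (1 + g) = £2.78 × 1.022 = £2.8412
Growing perpetuity: P = D₁ / (r − g) = £2.8412 / (0.062 − 0.022) = £71.03

£71.03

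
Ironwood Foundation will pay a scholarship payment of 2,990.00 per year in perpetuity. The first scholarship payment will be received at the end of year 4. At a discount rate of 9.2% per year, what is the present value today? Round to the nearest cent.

Value at end of year 3: C / r = 2,990.00 / 0.092 = 32,500.0000
Discount to today: PV = 32,500.0000 / (1 + 0.092)^3 = 32,500.0000 / 1.302171 = 24,958.33

24958.33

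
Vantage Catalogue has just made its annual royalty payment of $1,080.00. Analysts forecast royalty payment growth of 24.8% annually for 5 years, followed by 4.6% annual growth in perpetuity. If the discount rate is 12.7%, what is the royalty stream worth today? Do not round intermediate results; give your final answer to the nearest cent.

$30632.51

D_1 = 1347.84000
D_2 = 1682.10432
D_3 = 2099.26619
D_4 = 2619.88421
D_5 = 3269.61549
Terminal value at year 5: TV = D_5×(1+g_2)/(r−g_2) = 3420.01780/0.081 = 42222.44201
P_0 = D_1/(1+r)^1 + D_2/(1+r)^2 + D_3/(1+r)^3 + D_4/(1+r)^4 + D_5/(1+r)^5 + TV/(1+r)^5
    = 1195.95386 + 1324.35707 + 1466.54625 + 1624.00152 + 1798.36194 + 23223.29119 = 30632.51183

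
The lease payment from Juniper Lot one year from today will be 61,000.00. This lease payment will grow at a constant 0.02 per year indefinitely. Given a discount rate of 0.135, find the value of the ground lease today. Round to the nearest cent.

Growing perpetuity: P = D₁ / (r − g) = 61,000.0000 / (0.135 − 0.02) = 530,434.78

530434.78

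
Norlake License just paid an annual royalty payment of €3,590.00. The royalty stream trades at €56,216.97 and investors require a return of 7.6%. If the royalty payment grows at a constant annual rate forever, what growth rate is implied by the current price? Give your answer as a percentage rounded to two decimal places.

1.14%

P = D₀(1+g)/(r−g) ⇒ P(r−g) = D₀(1+g) ⇒ g(P+D₀) = P·r − D₀
g = (P·r − D₀)/(P + D₀) = (€56,216.97×0.076 − €3,590.00) / (€56,216.97 + €3,590.00) = 0.011412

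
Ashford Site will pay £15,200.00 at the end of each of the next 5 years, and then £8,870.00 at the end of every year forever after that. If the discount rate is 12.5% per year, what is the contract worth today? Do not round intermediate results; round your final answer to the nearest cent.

PV of 5-year annuity: £15,200.00 × [1 − (1+0.125)^−5] / 0.125 = 54120.63879
Perpetuity value at year 5: £8,870.00 / 0.125 = 70960.00000
PV of perpetuity: 70960.00000 / (1+0.125)^5 = 39377.75881
Total PV = 54120.63879 + 39377.75881 = 93498.39760

£93498.40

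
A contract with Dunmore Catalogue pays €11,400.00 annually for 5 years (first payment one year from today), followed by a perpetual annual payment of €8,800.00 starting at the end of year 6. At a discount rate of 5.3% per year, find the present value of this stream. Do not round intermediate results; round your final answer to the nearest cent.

PV of 5-year annuity: €11,400.00 × [1 − (1+0.053)^−5] / 0.053 = 48949.39711
Perpetuity value at year 5: €8,800.00 / 0.053 = 166037.73585
PV of perpetuity: 166037.73585 / (1+0.053)^5 = 128252.23633
Total PV = 48949.39711 + 128252.23633 = 177201.63343

€177201.63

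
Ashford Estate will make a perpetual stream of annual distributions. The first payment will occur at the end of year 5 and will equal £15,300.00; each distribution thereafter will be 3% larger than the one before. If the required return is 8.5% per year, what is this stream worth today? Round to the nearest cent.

£200728.85

Value at end of year 4: C₁ / (r − g) = £15,300.00 / (0.085 − 0.03) = £278,181.8182
Discount to today: PV = £278,181.8182 / (1 + 0.085)^4 = £278,181.8182 / 1.385859 = £200,728.85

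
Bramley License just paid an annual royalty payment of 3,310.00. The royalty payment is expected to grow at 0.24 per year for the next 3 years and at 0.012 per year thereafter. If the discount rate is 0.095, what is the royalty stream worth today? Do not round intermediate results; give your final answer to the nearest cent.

71407.20

D_1 = 4104.40000
D_2 = 5089.45600
D_3 = 6310.92544
Terminal value at year 3: TV = D_3×(1+g_2)/(r−g_2) = 6386.65655/0.083 = 76947.66922
P_0 = D_1/(1+r)^1 + D_2/(1+r)^2 + D_3/(1+r)^3 + TV/(1+r)^3
    = 3748.31050 + 4244.66212 + 4806.74067 + 58607.48862 = 71407.20191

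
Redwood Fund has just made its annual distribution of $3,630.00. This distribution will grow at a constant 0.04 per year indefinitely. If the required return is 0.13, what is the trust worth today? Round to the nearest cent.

D₁ = D₀ × (1 + g) = $3,630.00 × 1.04 = $3,775.2000
Growing perpetuity: P = D₁ / (r − g) = $3,775.2000 / (0.13 − 0.04) = $41,946.67

$41946.67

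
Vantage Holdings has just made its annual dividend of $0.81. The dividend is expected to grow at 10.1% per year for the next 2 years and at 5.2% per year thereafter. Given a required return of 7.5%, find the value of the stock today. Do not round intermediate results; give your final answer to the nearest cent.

D_1 = 0.89181
D_2 = 0.98188
Terminal value at year 2: TV = D_2×(1+g_2)/(r−g_2) = 1.03294/0.023 = 44.91047
P_0 = D_1/(1+r)^1 + D_2/(1+r)^2 + TV/(1+r)^2
    = 0.82959 + 0.84966 + 38.86249 = 40.54174

$40.54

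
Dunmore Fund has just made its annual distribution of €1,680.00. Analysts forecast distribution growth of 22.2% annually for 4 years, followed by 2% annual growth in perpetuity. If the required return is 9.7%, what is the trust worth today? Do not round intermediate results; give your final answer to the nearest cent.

€43132.23

D_1 = 2052.96000
D_2 = 2508.71712
D_3 = 3065.65232
D_4 = 3746.22714
Terminal value at year 4: TV = D_4×(1+g_2)/(r−g_2) = 3821.15168/0.077 = 49625.34647
P_0 = D_1/(1+r)^1 + D_2/(1+r)^2 + D_3/(1+r)^3 + D_4/(1+r)^4 + TV/(1+r)^4
    = 1871.43118 + 2084.67538 + 2322.21816 + 2586.82825 + 34267.07552 = 43132.22848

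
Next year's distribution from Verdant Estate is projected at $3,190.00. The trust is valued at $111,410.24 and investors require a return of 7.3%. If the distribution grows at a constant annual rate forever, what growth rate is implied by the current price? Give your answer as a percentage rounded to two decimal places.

P = D₁/(r−g) ⇒ g = r − D₁/P = 0.073 − $3,190.00/$111,410.24 = 0.044367

4.44%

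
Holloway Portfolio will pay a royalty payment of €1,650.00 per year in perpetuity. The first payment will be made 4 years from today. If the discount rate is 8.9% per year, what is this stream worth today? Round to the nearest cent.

€14355.23

Value at end of year 3: C / r = €1,650.00 / 0.089 = €18,539.3258
Discount to today: PV = €18,539.3258 / (1 + 0.089)^3 = €18,539.3258 / 1.291468 = €14,355.23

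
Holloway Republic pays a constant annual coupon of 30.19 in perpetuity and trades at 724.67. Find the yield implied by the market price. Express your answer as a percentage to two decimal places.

P = C/r ⇒ r = C/P = 30.19/724.67 = 0.041660

4.17%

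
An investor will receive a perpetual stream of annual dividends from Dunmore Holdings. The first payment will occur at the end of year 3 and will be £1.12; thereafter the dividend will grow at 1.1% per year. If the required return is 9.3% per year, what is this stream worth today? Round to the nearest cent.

£11.43

Value at end of year 2: C₁ / (r − g) = £1.12 / (0.093 − 0.011) = £13.6585
Discount to today: PV = £13.6585 / (1 + 0.093)^2 = £13.6585 / 1.194649 = £11.43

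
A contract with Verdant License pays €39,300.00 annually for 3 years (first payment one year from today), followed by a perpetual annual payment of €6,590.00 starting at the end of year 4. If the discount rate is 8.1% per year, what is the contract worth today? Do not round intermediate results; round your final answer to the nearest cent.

€165502.99

PV of 3-year annuity: €39,300.00 × [1 − (1+0.081)^−3] / 0.081 = 101097.44091
Perpetuity value at year 3: €6,590.00 / 0.081 = 81358.02469
PV of perpetuity: 81358.02469 / (1+0.081)^3 = 64405.55305
Total PV = 101097.44091 + 64405.55305 = 165502.99395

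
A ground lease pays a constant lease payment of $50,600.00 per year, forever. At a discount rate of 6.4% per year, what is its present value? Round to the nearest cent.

Level perpetuity: PV = C / r = $50,600.00 / 0.064 = $790,625.00

$790625.00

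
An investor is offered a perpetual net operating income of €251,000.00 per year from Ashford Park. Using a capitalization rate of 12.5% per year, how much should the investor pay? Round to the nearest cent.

€2008000.00

Level perpetuity: PV = C / r = €251,000.00 / 0.125 = €2,008,000.00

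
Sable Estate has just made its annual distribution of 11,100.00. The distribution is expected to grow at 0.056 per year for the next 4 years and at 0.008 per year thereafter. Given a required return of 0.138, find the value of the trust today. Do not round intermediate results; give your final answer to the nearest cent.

100773.21

D_1 = 11721.60000
D_2 = 12378.00960
D_3 = 13071.17814
D_4 = 13803.16411
Terminal value at year 4: TV = D_4×(1+g_2)/(r−g_2) = 13913.58943/0.13 = 107027.61097
P_0 = D_1/(1+r)^1 + D_2/(1+r)^2 + D_3/(1+r)^3 + D_4/(1+r)^4 + TV/(1+r)^4
    = 10300.17575 + 9557.98382 + 8869.27145 + 8230.18511 + 63815.58917 = 100773.20530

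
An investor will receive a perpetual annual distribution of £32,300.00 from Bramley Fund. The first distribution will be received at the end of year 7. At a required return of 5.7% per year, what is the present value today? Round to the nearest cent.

£406328.93

Value at end of year 6: C / r = £32,300.00 / 0.057 = £566,666.6667
Discount to today: PV = £566,666.6667 / (1 + 0.057)^6 = £566,666.6667 / 1.394601 = £406,328.93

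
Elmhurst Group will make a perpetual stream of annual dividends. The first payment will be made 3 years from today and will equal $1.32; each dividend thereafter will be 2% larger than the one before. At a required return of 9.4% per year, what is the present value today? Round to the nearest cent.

$14.90

Value at end of year 2: C₁ / (r − g) = $1.32 / (0.094 − 0.02) = $17.8378
Discount to today: PV = $17.8378 / (1 + 0.094)^2 = $17.8378 / 1.196836 = $14.90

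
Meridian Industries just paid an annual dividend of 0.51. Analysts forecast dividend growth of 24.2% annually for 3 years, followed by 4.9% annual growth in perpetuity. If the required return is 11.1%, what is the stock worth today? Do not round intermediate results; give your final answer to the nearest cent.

D_1 = 0.63342
D_2 = 0.78671
D_3 = 0.97709
Terminal value at year 3: TV = D_3×(1+g_2)/(r−g_2) = 1.02497/0.062 = 16.53175
P_0 = D_1/(1+r)^1 + D_2/(1+r)^2 + D_3/(1+r)^3 + TV/(1+r)^3
    = 0.57014 + 0.63736 + 0.71251 + 12.05526 = 13.97527

13.98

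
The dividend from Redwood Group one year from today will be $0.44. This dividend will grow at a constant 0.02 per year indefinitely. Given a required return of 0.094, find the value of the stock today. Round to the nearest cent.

$5.95

Growing perpetuity: P = D₁ / (r − g) = $0.4400 / (0.094 − 0.02) = $5.95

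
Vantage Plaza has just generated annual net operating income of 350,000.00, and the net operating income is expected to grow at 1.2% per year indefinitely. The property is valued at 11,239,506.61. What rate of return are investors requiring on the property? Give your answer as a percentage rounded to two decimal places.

4.35%

D₁ = 350,000.00 × 1.012 = 354,200.0000
P = D₁/(r − g) ⇒ r = D₁/P + g = 354,200.0000/11,239,506.61 + 0.012 = 0.031514 + 0.012 = 0.043514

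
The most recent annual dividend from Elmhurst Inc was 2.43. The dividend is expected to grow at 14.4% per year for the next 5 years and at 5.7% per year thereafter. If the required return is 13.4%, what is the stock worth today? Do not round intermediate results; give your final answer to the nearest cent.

47.33

D_1 = 2.77992
D_2 = 3.18023
D_3 = 3.63818
D_4 = 4.16208
D_5 = 4.76142
Terminal value at year 5: TV = D_5×(1+g_2)/(r−g_2) = 5.03282/0.077 = 65.36130
P_0 = D_1/(1+r)^1 + D_2/(1+r)^2 + D_3/(1+r)^3 + D_4/(1+r)^4 + D_5/(1+r)^5 + TV/(1+r)^5
    = 2.45143 + 2.47305 + 2.49485 + 2.51685 + 2.53905 + 34.85422 = 47.32945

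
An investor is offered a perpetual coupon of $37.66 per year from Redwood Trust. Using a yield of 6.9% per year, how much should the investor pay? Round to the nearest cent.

$545.80

Level perpetuity: PV = C / r = $37.66 / 0.069 = $545.80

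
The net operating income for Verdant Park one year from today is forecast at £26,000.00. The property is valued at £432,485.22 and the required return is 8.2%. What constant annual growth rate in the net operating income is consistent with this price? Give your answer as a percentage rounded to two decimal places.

P = D₁/(r−g) ⇒ g = r − D₁/P = 0.082 − £26,000.00/£432,485.22 = 0.021882

2.19%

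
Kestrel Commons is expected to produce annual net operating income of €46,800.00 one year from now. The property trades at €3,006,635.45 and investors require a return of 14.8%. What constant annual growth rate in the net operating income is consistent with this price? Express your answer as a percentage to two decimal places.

13.24%

P = D₁/(r−g) ⇒ g = r − D₁/P = 0.148 − €46,800.00/€3,006,635.45 = 0.132434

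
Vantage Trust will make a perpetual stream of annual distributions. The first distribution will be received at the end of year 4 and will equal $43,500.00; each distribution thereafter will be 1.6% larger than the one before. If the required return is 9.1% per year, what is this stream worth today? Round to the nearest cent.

$446636.02

Value at end of year 3: C₁ / (r − g) = $43,500.00 / (0.091 − 0.016) = $580,000.0000
Discount to today: PV = $580,000.0000 / (1 + 0.091)^3 = $580,000.0000 / 1.298597 = $446,636.02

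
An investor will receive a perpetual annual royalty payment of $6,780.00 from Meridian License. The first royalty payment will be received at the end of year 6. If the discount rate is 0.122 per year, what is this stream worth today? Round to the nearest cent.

Value at end of year 5: C / r = $6,780.00 / 0.122 = $55,573.7705
Discount to today: PV = $55,573.7705 / (1 + 0.122)^5 = $55,573.7705 / 1.778133 = $31,254.00

$31254.00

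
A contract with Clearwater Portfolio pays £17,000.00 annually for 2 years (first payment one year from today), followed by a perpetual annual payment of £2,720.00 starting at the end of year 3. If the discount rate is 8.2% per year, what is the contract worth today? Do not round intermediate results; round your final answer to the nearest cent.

PV of 2-year annuity: £17,000.00 × [1 − (1+0.082)^−2] / 0.082 = 30232.57403
Perpetuity value at year 2: £2,720.00 / 0.082 = 33170.73171
PV of perpetuity: 33170.73171 / (1+0.082)^2 = 28333.51986
Total PV = 30232.57403 + 28333.51986 = 58566.09389

£58566.09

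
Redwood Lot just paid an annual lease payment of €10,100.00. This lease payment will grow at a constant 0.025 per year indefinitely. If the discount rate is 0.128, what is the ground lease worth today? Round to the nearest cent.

D₁ = D₀ × (1 + g) = €10,100.00 × 1.025 = €10,352.5000
Growing perpetuity: P = D₁ / (r − g) = €10,352.5000 / (0.128 − 0.025) = €100,509.71

€100509.71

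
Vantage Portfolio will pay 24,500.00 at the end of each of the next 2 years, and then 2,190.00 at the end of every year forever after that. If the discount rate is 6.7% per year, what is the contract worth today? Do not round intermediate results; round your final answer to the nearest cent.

73191.81

PV of 2-year annuity: 24,500.00 × [1 − (1+0.067)^−2] / 0.067 = 44481.32569
Perpetuity value at year 2: 2,190.00 / 0.067 = 32686.56716
PV of perpetuity: 32686.56716 / (1+0.067)^2 = 28710.48132
Total PV = 44481.32569 + 28710.48132 = 73191.80700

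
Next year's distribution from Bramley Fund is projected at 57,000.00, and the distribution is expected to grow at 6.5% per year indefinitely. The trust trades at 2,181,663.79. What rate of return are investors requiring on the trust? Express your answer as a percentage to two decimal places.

P = D₁/(r − g) ⇒ r = D₁/P + g = 57,000.0000/2,181,663.79 + 0.065 = 0.026127 + 0.065 = 0.091127

9.11%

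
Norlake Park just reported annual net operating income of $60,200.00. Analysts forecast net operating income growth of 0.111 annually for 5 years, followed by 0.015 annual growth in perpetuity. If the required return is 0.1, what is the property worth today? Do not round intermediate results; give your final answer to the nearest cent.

$1065679.15

D_1 = 66882.20000
D_2 = 74306.12420
D_3 = 82554.10399
D_4 = 91717.60953
D_5 = 101898.26419
Terminal value at year 5: TV = D_5×(1+g_2)/(r−g_2) = 103426.73815/0.085 = 1216785.15470
P_0 = D_1/(1+r)^1 + D_2/(1+r)^2 + D_3/(1+r)^3 + D_4/(1+r)^4 + D_5/(1+r)^5 + TV/(1+r)^5
    = 60802.00000 + 61410.02000 + 62024.12020 + 62644.36140 + 63270.80502 + 755527.84813 = 1065679.15475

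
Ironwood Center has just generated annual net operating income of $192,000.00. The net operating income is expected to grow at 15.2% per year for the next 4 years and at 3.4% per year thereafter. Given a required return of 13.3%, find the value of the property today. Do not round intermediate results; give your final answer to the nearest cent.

D_1 = 221184.00000
D_2 = 254803.96800
D_3 = 293534.17114
D_4 = 338151.36515
Terminal value at year 4: TV = D_4×(1+g_2)/(r−g_2) = 349648.51156/0.099 = 3531803.14711
P_0 = D_1/(1+r)^1 + D_2/(1+r)^2 + D_3/(1+r)^3 + D_4/(1+r)^4 + TV/(1+r)^4
    = 195219.77052 + 198493.53543 + 201822.20019 + 205206.68545 + 2143269.82583 = 2944012.01742

$2944012.02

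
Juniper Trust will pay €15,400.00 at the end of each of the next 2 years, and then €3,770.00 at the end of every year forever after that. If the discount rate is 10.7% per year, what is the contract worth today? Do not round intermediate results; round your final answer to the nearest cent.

PV of 2-year annuity: €15,400.00 × [1 − (1+0.107)^−2] / 0.107 = 26478.29489
Perpetuity value at year 2: €3,770.00 / 0.107 = 35233.64486
PV of perpetuity: 35233.64486 / (1+0.107)^2 = 28751.62072
Total PV = 26478.29489 + 28751.62072 = 55229.91561

€55229.92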